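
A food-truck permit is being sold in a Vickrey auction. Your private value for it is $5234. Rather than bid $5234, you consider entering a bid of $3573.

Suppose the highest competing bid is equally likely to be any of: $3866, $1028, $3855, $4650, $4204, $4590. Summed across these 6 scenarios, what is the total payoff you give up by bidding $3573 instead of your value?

The deviation costs you only when the competing bid falls strictly between $3573 and $5234; elsewhere both bids give the same outcome.
$3866: truthful payoff $1368, deviation payoff $0 → loss $1368.
$1028: outcomes coincide → loss $0.
$3855: truthful payoff $1379, deviation payoff $0 → loss $1379.
$4650: truthful payoff $584, deviation payoff $0 → loss $584.
$4204: truthful payoff $1030, deviation payoff $0 → loss $1030.
$4590: truthful payoff $644, deviation payoff $0 → loss $644.
Total loss = $1368 + $1379 + $584 + $1030 + $644 = $5005.

$5005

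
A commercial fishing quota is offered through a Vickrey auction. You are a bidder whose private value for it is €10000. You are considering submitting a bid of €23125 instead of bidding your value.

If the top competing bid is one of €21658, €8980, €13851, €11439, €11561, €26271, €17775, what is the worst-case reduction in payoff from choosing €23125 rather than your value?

€11658

€21658: truthful gives €0, deviation gives −€11658 → loss €11658.
€8980: same outcome either way → loss €0.
€13851: truthful gives €0, deviation gives −€3851 → loss €3851.
€11439: truthful gives €0, deviation gives −€1439 → loss €1439.
€11561: truthful gives €0, deviation gives −€1561 → loss €1561.
€26271: same outcome either way → loss €0.
€17775: truthful gives €0, deviation gives −€7775 → loss €7775.
Maximum loss: €11658.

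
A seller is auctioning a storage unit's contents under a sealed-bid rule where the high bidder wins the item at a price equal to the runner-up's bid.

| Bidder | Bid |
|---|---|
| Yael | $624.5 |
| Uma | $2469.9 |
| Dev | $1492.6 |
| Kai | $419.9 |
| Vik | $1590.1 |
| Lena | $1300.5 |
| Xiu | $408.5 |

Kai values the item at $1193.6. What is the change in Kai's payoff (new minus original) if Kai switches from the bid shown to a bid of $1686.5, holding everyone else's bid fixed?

$0

The highest bid among the other bidders is $2469.9; Kai's bid doesn't change that.
Original bid $419.9: Kai is not highest (top rival bid is $2469.9); payoff $0.
Alternative bid $1686.5: Kai is not highest (top rival bid is $2469.9); payoff $0.
Change in payoff = $0 − ($0) = $0.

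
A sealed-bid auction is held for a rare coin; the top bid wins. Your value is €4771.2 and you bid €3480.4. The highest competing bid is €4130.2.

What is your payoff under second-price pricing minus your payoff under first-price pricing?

€0

Your bid €3480.4 is below €4130.2, so you lose under either rule.
Payoff is €0 in both cases; difference = €0.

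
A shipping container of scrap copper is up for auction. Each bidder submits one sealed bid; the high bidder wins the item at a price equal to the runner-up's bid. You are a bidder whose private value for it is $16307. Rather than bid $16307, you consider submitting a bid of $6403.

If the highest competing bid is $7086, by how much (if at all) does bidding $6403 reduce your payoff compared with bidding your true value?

Bidding your value $16307: you win (since $16307 > $7086) and pay $7086. Payoff $9221.
Bidding $6403: you lose. Payoff $0.
The competing bid $7086 lies between your shaded bid and your value, so underbidding forfeits an item you could have won at a profitable price.
Loss from deviating = $9221 − ($0) = $9221.

$9221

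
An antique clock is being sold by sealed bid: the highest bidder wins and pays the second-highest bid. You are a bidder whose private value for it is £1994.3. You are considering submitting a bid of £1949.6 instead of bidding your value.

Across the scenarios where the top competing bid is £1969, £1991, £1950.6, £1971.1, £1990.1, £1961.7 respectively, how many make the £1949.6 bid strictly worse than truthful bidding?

The deviation hurts exactly when the highest competing bid lies strictly between £1949.6 and £1994.3 — underbidding then forfeits a profitable win.
£1969: inside the interval → strictly worse (loss £25.3).
£1991: inside the interval → strictly worse (loss £3.3).
£1950.6: inside the interval → strictly worse (loss £43.7).
£1971.1: inside the interval → strictly worse (loss £23.2).
£1990.1: inside the interval → strictly worse (loss £4.2).
£1961.7: inside the interval → strictly worse (loss £32.6).
Count: 6.

6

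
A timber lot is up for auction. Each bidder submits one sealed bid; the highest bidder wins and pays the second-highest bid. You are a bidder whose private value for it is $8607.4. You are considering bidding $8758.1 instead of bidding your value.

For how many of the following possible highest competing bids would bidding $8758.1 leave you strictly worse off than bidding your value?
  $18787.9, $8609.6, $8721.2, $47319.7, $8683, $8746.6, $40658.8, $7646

4

The deviation hurts exactly when the highest competing bid lies strictly between $8607.4 and $8758.1 — overbidding then wins at a price above your value.
$18787.9: above both → same outcome either way.
$8609.6: inside the interval → strictly worse (loss $2.2).
$8721.2: inside the interval → strictly worse (loss $113.8).
$47319.7: above both → same outcome either way.
$8683: inside the interval → strictly worse (loss $75.6).
$8746.6: inside the interval → strictly worse (loss $139.2).
$40658.8: above both → same outcome either way.
$7646: below both → same outcome either way.
Count: 4.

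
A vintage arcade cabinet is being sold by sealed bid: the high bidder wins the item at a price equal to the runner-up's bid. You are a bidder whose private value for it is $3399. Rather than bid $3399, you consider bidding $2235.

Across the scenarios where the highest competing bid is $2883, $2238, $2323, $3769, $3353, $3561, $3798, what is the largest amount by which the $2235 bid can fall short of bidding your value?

$1161

$2883: truthful gives $516, deviation gives $0 → loss $516.
$2238: truthful gives $1161, deviation gives $0 → loss $1161.
$2323: truthful gives $1076, deviation gives $0 → loss $1076.
$3769: same outcome either way → loss $0.
$3353: truthful gives $46, deviation gives $0 → loss $46.
$3561: same outcome either way → loss $0.
$3798: same outcome either way → loss $0.
Maximum loss: $1161.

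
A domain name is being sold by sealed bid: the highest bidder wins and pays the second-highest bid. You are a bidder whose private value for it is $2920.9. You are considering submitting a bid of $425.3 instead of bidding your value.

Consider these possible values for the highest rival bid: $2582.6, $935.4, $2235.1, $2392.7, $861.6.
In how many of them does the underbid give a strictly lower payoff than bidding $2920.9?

5

The deviation hurts exactly when the highest competing bid lies strictly between $425.3 and $2920.9 — underbidding then forfeits a profitable win.
$2582.6: inside the interval → strictly worse (loss $338.3).
$935.4: inside the interval → strictly worse (loss $1985.5).
$2235.1: inside the interval → strictly worse (loss $685.8).
$2392.7: inside the interval → strictly worse (loss $528.2).
$861.6: inside the interval → strictly worse (loss $2059.3).
Count: 5.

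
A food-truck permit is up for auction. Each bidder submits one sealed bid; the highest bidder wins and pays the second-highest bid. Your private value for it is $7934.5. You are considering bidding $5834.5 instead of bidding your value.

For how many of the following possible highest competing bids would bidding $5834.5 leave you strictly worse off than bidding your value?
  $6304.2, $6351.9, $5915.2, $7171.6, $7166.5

5

The deviation hurts exactly when the highest competing bid lies strictly between $5834.5 and $7934.5 — underbidding then forfeits a profitable win.
$6304.2: inside the interval → strictly worse (loss $1630.3).
$6351.9: inside the interval → strictly worse (loss $1582.6).
$5915.2: inside the interval → strictly worse (loss $2019.3).
$7171.6: inside the interval → strictly worse (loss $762.9).
$7166.5: inside the interval → strictly worse (loss $768).
Count: 5.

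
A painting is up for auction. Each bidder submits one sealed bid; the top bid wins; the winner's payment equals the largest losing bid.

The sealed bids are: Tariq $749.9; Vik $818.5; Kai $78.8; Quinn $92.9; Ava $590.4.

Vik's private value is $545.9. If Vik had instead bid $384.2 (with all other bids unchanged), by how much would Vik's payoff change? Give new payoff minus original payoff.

$204

The highest bid among the other bidders is $749.9; Vik's bid doesn't change that.
Original bid $818.5: Vik is highest, pays the top rival bid $749.9; payoff $545.9 − $749.9 = −$204.
Alternative bid $384.2: Vik is not highest (top rival bid is $749.9); payoff $0.
Change in payoff = $0 − (−$204) = $204.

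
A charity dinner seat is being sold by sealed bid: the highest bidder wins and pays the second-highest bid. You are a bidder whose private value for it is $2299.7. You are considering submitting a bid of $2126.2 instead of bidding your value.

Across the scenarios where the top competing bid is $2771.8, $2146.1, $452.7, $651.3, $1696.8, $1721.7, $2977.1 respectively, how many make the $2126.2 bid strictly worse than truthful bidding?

The deviation hurts exactly when the highest competing bid lies strictly between $2126.2 and $2299.7 — underbidding then forfeits a profitable win.
$2771.8: above both → same outcome either way.
$2146.1: inside the interval → strictly worse (loss $153.6).
$452.7: below both → same outcome either way.
$651.3: below both → same outcome either way.
$1696.8: below both → same outcome either way.
$1721.7: below both → same outcome either way.
$2977.1: above both → same outcome either way.
Count: 1.

1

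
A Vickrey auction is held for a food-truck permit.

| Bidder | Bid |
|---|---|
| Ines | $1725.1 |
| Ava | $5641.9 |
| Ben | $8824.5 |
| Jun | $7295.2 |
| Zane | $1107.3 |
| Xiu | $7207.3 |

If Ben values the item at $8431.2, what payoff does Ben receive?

Highest bid: Ben at $8824.5, so Ben wins.
Second-highest bid: Jun at $7295.2 — that is the price the winner pays.
Ben's payoff = value − price = $8431.2 − $7295.2 = $1136.

$1136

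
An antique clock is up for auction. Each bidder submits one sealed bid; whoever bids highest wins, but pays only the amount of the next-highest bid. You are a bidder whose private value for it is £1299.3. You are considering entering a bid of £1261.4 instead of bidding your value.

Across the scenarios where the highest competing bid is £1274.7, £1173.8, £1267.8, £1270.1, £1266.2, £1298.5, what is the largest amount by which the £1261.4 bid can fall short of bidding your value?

£33.1

£1274.7: truthful gives £24.6, deviation gives £0 → loss £24.6.
£1173.8: same outcome either way → loss £0.
£1267.8: truthful gives £31.5, deviation gives £0 → loss £31.5.
£1270.1: truthful gives £29.2, deviation gives £0 → loss £29.2.
£1266.2: truthful gives £33.1, deviation gives £0 → loss £33.1.
£1298.5: truthful gives £0.8, deviation gives £0 → loss £0.8.
Maximum loss: £33.1.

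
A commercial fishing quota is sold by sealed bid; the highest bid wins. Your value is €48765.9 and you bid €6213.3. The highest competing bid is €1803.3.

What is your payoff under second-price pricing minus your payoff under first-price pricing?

€4410

You have the highest bid, so you win under either rule.
Second-price: pay €1803.3 → payoff €46962.6.
First-price: pay your own bid €6213.3 → payoff €42552.6.
Difference = €46962.6 − (€42552.6) = €4410.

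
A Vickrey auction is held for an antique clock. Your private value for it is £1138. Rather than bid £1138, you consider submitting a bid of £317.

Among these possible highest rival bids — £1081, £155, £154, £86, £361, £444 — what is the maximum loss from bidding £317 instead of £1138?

£777

£1081: truthful gives £57, deviation gives £0 → loss £57.
£155: same outcome either way → loss £0.
£154: same outcome either way → loss £0.
£86: same outcome either way → loss £0.
£361: truthful gives £777, deviation gives £0 → loss £777.
£444: truthful gives £694, deviation gives £0 → loss £694.
Maximum loss: £777.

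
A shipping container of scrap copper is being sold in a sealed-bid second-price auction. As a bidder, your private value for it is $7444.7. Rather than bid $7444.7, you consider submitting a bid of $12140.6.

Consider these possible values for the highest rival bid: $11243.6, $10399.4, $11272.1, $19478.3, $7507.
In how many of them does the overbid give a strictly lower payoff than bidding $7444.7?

4

The deviation hurts exactly when the highest competing bid lies strictly between $7444.7 and $12140.6 — overbidding then wins at a price above your value.
$11243.6: inside the interval → strictly worse (loss $3798.9).
$10399.4: inside the interval → strictly worse (loss $2954.7).
$11272.1: inside the interval → strictly worse (loss $3827.4).
$19478.3: above both → same outcome either way.
$7507: inside the interval → strictly worse (loss $62.3).
Count: 4.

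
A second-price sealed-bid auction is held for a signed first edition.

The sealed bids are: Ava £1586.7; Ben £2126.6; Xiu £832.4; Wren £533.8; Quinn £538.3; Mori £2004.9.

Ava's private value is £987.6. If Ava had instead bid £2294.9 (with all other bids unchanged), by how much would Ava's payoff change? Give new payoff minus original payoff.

The highest bid among the other bidders is £2126.6; Ava's bid doesn't change that.
Original bid £1586.7: Ava is not highest (top rival bid is £2126.6); payoff £0.
Alternative bid £2294.9: Ava is highest, pays the top rival bid £2126.6; payoff £987.6 − £2126.6 = −£1139.
Change in payoff = −£1139 − (£0) = −£1139.

−£1139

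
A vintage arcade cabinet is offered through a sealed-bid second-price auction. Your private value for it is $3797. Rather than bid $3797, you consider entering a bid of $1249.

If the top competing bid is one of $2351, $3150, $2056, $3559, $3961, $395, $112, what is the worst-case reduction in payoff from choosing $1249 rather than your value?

$1741

$2351: truthful gives $1446, deviation gives $0 → loss $1446.
$3150: truthful gives $647, deviation gives $0 → loss $647.
$2056: truthful gives $1741, deviation gives $0 → loss $1741.
$3559: truthful gives $238, deviation gives $0 → loss $238.
$3961: same outcome either way → loss $0.
$395: same outcome either way → loss $0.
$112: same outcome either way → loss $0.
Maximum loss: $1741.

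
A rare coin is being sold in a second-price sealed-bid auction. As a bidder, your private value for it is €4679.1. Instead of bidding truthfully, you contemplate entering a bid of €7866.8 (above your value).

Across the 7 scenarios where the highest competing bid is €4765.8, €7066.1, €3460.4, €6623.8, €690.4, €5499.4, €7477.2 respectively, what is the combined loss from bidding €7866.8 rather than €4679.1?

€8036.8

The deviation costs you only when the competing bid falls strictly between €4679.1 and €7866.8; elsewhere both bids give the same outcome.
€4765.8: truthful payoff €0, deviation payoff −€86.7 → loss €86.7.
€7066.1: truthful payoff €0, deviation payoff −€2387 → loss €2387.
€3460.4: outcomes coincide → loss €0.
€6623.8: truthful payoff €0, deviation payoff −€1944.7 → loss €1944.7.
€690.4: outcomes coincide → loss €0.
€5499.4: truthful payoff €0, deviation payoff −€820.3 → loss €820.3.
€7477.2: truthful payoff €0, deviation payoff −€2798.1 → loss €2798.1.
Total loss = €86.7 + €2387 + €1944.7 + €820.3 + €2798.1 = €8036.8.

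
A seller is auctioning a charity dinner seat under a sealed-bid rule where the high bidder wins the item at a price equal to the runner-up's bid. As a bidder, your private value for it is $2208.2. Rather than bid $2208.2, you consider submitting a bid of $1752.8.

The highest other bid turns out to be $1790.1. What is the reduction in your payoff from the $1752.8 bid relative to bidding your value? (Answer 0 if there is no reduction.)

Bidding your value $2208.2: you win (since $2208.2 > $1790.1) and pay $1790.1. Payoff $418.1.
Bidding $1752.8: you lose. Payoff $0.
The competing bid $1790.1 lies between your shaded bid and your value, so underbidding forfeits an item you could have won at a profitable price.
Loss from deviating = $418.1 − ($0) = $418.1.
In a second-price auction your bid sets only whether you win, not what you pay, so bidding your true value is weakly dominant.

$418.1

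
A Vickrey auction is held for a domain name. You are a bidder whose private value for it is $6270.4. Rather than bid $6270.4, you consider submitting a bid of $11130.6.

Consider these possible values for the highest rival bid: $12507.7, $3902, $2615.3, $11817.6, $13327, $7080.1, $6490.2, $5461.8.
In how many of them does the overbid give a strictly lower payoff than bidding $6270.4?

The deviation hurts exactly when the highest competing bid lies strictly between $6270.4 and $11130.6 — overbidding then wins at a price above your value.
$12507.7: above both → same outcome either way.
$3902: below both → same outcome either way.
$2615.3: below both → same outcome either way.
$11817.6: above both → same outcome either way.
$13327: above both → same outcome either way.
$7080.1: inside the interval → strictly worse (loss $809.7).
$6490.2: inside the interval → strictly worse (loss $219.8).
$5461.8: below both → same outcome either way.
Count: 2.

2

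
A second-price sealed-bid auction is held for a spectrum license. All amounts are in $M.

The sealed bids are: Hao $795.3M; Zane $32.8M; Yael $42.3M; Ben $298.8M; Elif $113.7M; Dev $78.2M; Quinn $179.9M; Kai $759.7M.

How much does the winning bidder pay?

$759.7M

Highest bid: Hao at $795.3M, so Hao wins.
Second-highest bid: Kai at $759.7M — that is the price the winner pays.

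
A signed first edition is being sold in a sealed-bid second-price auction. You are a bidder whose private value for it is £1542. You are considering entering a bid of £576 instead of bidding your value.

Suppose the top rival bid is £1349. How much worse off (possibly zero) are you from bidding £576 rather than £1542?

£193

Bidding your value £1542: you win (since £1542 > £1349) and pay £1349. Payoff £193.
Bidding £576: you lose. Payoff £0.
The competing bid £1349 lies between your shaded bid and your value, so underbidding forfeits an item you could have won at a profitable price.
Loss from deviating = £193 − (£0) = £193.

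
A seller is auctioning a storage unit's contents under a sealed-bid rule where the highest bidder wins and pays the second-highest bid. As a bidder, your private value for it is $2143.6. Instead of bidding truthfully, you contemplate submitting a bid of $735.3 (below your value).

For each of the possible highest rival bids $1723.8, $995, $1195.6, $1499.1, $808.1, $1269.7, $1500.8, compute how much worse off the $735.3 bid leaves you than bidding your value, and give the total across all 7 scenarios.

The deviation costs you only when the competing bid falls strictly between $735.3 and $2143.6; elsewhere both bids give the same outcome.
$1723.8: truthful payoff $419.8, deviation payoff $0 → loss $419.8.
$995: truthful payoff $1148.6, deviation payoff $0 → loss $1148.6.
$1195.6: truthful payoff $948, deviation payoff $0 → loss $948.
$1499.1: truthful payoff $644.5, deviation payoff $0 → loss $644.5.
$808.1: truthful payoff $1335.5, deviation payoff $0 → loss $1335.5.
$1269.7: truthful payoff $873.9, deviation payoff $0 → loss $873.9.
$1500.8: truthful payoff $642.8, deviation payoff $0 → loss $642.8.
Total loss = $419.8 + $1148.6 + $948 + $644.5 + $1335.5 + $873.9 + $642.8 = $6013.1.

$6013.1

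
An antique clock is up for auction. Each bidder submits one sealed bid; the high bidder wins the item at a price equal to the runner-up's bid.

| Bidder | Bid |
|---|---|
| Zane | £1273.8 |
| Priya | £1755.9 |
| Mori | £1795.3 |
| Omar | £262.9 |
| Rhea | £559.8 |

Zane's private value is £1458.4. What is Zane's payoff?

£0

Highest bid: Mori at £1795.3, so Mori wins.
Second-highest bid: Priya at £1755.9 — that is the price the winner pays.
Zane did not win, so Zane pays nothing and receives nothing: payoff £0.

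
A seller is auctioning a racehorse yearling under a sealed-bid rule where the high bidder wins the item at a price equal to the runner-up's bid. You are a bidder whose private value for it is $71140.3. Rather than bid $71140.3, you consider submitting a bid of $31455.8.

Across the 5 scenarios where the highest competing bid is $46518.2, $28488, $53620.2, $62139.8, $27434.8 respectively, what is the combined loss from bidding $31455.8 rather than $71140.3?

$51142.7

The deviation costs you only when the competing bid falls strictly between $31455.8 and $71140.3; elsewhere both bids give the same outcome.
$46518.2: truthful payoff $24622.1, deviation payoff $0 → loss $24622.1.
$28488: outcomes coincide → loss $0.
$53620.2: truthful payoff $17520.1, deviation payoff $0 → loss $17520.1.
$62139.8: truthful payoff $9000.5, deviation payoff $0 → loss $9000.5.
$27434.8: outcomes coincide → loss $0.
Total loss = $24622.1 + $17520.1 + $9000.5 = $51142.7.
Because the price is fixed by the runner-up's bid, deviating from your value can only change a good outcome into a bad one — never the reverse.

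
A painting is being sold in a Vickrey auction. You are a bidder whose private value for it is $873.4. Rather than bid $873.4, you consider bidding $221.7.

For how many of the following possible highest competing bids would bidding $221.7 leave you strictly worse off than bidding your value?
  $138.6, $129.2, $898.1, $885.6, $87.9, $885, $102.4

The deviation hurts exactly when the highest competing bid lies strictly between $221.7 and $873.4 — underbidding then forfeits a profitable win.
$138.6: below both → same outcome either way.
$129.2: below both → same outcome either way.
$898.1: above both → same outcome either way.
$885.6: above both → same outcome either way.
$87.9: below both → same outcome either way.
$885: above both → same outcome either way.
$102.4: below both → same outcome either way.
Count: 0.

0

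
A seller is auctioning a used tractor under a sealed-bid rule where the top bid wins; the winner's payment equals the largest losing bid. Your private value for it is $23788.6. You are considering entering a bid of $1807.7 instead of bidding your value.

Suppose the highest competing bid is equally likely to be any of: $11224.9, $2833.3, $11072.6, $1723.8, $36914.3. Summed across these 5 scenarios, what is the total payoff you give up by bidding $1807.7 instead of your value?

The deviation costs you only when the competing bid falls strictly between $1807.7 and $23788.6; elsewhere both bids give the same outcome.
$11224.9: truthful payoff $12563.7, deviation payoff $0 → loss $12563.7.
$2833.3: truthful payoff $20955.3, deviation payoff $0 → loss $20955.3.
$11072.6: truthful payoff $12716, deviation payoff $0 → loss $12716.
$1723.8: outcomes coincide → loss $0.
$36914.3: outcomes coincide → loss $0.
Total loss = $12563.7 + $20955.3 + $12716 = $46235.

$46235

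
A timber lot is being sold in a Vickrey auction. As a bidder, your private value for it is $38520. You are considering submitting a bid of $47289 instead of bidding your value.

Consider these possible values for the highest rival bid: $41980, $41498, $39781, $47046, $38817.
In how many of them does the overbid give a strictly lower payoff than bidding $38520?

The deviation hurts exactly when the highest competing bid lies strictly between $38520 and $47289 — overbidding then wins at a price above your value.
$41980: inside the interval → strictly worse (loss $3460).
$41498: inside the interval → strictly worse (loss $2978).
$39781: inside the interval → strictly worse (loss $1261).
$47046: inside the interval → strictly worse (loss $8526).
$38817: inside the interval → strictly worse (loss $297).
Count: 5.

5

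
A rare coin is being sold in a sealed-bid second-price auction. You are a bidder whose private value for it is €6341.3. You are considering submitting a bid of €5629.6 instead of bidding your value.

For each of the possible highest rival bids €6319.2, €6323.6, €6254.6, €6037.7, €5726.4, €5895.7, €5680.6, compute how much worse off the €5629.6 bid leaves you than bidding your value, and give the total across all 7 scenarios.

€2151.3

The deviation costs you only when the competing bid falls strictly between €5629.6 and €6341.3; elsewhere both bids give the same outcome.
€6319.2: truthful payoff €22.1, deviation payoff €0 → loss €22.1.
€6323.6: truthful payoff €17.7, deviation payoff €0 → loss €17.7.
€6254.6: truthful payoff €86.7, deviation payoff €0 → loss €86.7.
€6037.7: truthful payoff €303.6, deviation payoff €0 → loss €303.6.
€5726.4: truthful payoff €614.9, deviation payoff €0 → loss €614.9.
€5895.7: truthful payoff €445.6, deviation payoff €0 → loss €445.6.
€5680.6: truthful payoff €660.7, deviation payoff €0 → loss €660.7.
Total loss = €22.1 + €17.7 + €86.7 + €303.6 + €614.9 + €445.6 + €660.7 = €2151.3.
Truthful bidding weakly dominates here: raising your bid can only win items priced above your value, and lowering it can only forfeit items priced below.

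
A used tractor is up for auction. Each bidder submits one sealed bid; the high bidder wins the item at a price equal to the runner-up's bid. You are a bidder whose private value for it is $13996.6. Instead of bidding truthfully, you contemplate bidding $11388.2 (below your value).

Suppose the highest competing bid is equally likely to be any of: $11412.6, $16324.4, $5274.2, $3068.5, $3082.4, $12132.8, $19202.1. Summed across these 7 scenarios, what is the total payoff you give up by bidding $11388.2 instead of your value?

The deviation costs you only when the competing bid falls strictly between $11388.2 and $13996.6; elsewhere both bids give the same outcome.
$11412.6: truthful payoff $2584, deviation payoff $0 → loss $2584.
$16324.4: outcomes coincide → loss $0.
$5274.2: outcomes coincide → loss $0.
$3068.5: outcomes coincide → loss $0.
$3082.4: outcomes coincide → loss $0.
$12132.8: truthful payoff $1863.8, deviation payoff $0 → loss $1863.8.
$19202.1: outcomes coincide → loss $0.
Total loss = $2584 + $1863.8 = $4447.8.

$4447.8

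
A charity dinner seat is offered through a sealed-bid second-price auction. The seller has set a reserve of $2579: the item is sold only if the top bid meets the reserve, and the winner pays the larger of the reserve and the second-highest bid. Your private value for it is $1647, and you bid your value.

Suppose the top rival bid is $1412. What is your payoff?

Your bid $1647 is the highest bid but falls below the reserve $2579, so the item goes unsold. Payoff $0.

$0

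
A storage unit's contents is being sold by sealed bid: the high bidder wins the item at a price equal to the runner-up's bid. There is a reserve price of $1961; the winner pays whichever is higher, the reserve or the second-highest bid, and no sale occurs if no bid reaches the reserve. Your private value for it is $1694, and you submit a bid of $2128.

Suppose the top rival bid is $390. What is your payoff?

−$267

Your bid $2128 is the highest and exceeds the reserve.
Price = max(second-highest bid, reserve) = max($390, $1961) = $1961.
Payoff = $1694 − $1961 = −$267.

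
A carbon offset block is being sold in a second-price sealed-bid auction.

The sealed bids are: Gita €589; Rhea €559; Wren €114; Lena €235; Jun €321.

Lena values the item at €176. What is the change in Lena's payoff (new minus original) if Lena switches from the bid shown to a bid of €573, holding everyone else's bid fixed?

The highest bid among the other bidders is €589; Lena's bid doesn't change that.
Original bid €235: Lena is not highest (top rival bid is €589); payoff €0.
Alternative bid €573: Lena is not highest (top rival bid is €589); payoff €0.
Change in payoff = €0 − (€0) = €0.

€0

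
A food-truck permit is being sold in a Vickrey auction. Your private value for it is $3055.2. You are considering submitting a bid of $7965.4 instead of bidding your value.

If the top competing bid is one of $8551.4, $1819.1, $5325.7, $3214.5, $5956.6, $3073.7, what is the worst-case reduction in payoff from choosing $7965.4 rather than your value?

$2901.4

$8551.4: same outcome either way → loss $0.
$1819.1: same outcome either way → loss $0.
$5325.7: truthful gives $0, deviation gives −$2270.5 → loss $2270.5.
$3214.5: truthful gives $0, deviation gives −$159.3 → loss $159.3.
$5956.6: truthful gives $0, deviation gives −$2901.4 → loss $2901.4.
$3073.7: truthful gives $0, deviation gives −$18.5 → loss $18.5.
Maximum loss: $2901.4.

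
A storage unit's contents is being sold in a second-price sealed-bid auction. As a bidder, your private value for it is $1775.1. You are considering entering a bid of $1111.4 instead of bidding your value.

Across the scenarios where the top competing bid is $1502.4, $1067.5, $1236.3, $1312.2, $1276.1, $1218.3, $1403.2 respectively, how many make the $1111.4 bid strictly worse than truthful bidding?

The deviation hurts exactly when the highest competing bid lies strictly between $1111.4 and $1775.1 — underbidding then forfeits a profitable win.
$1502.4: inside the interval → strictly worse (loss $272.7).
$1067.5: below both → same outcome either way.
$1236.3: inside the interval → strictly worse (loss $538.8).
$1312.2: inside the interval → strictly worse (loss $462.9).
$1276.1: inside the interval → strictly worse (loss $499).
$1218.3: inside the interval → strictly worse (loss $556.8).
$1403.2: inside the interval → strictly worse (loss $371.9).
Count: 6.

6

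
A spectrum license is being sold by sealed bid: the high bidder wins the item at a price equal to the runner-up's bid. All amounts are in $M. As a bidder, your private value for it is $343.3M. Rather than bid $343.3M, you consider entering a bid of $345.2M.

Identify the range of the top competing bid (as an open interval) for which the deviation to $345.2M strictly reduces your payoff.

($343.3M, $345.2M)

If the competing bid is below $343.3M, both bids win at the same price — no difference.
If it is above $345.2M, both bids lose — no difference.
If it lies strictly between $343.3M and $345.2M, bidding your value loses (payoff 0) while bidding $345.2M wins at a price above your value (payoff negative).
So the deviation strictly hurts on the open interval ($343.3M, $345.2M).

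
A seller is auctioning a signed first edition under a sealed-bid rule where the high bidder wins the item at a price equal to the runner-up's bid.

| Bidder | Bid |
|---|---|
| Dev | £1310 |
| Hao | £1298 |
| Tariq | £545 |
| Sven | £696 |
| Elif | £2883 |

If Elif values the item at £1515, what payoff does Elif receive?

£205

Highest bid: Elif at £2883, so Elif wins.
Second-highest bid: Dev at £1310 — that is the price the winner pays.
Elif's payoff = value − price = £1515 − £1310 = £205.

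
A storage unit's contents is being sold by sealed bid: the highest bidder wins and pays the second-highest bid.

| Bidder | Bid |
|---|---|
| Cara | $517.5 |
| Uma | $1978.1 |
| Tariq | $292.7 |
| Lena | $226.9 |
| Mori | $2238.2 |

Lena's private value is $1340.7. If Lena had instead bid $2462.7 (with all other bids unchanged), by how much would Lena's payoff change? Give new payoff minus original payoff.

−$897.5

The highest bid among the other bidders is $2238.2; Lena's bid doesn't change that.
Original bid $226.9: Lena is not highest (top rival bid is $2238.2); payoff $0.
Alternative bid $2462.7: Lena is highest, pays the top rival bid $2238.2; payoff $1340.7 − $2238.2 = −$897.5.
Change in payoff = −$897.5 − ($0) = −$897.5.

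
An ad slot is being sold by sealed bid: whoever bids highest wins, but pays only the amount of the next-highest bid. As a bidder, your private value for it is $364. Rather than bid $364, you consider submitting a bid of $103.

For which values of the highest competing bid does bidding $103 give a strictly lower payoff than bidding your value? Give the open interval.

If the competing bid is below $103, both bids win at the same price — no difference.
If it is above $364, both bids lose — no difference.
If it lies strictly between $103 and $364, bidding your value wins at a price below your value (positive payoff) while bidding $103 loses (payoff 0).
So the deviation strictly hurts on the open interval ($103, $364).

($103, $364)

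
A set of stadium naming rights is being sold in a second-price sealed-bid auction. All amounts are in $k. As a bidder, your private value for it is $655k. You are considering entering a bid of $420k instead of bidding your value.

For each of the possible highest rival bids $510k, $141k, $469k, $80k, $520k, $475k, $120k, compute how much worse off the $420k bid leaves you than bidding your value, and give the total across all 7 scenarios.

The deviation costs you only when the competing bid falls strictly between $420k and $655k; elsewhere both bids give the same outcome.
$510k: truthful payoff $145k, deviation payoff $0k → loss $145k.
$141k: outcomes coincide → loss $0k.
$469k: truthful payoff $186k, deviation payoff $0k → loss $186k.
$80k: outcomes coincide → loss $0k.
$520k: truthful payoff $135k, deviation payoff $0k → loss $135k.
$475k: truthful payoff $180k, deviation payoff $0k → loss $180k.
$120k: outcomes coincide → loss $0k.
Total loss = $145k + $186k + $135k + $180k = $646k.

$646k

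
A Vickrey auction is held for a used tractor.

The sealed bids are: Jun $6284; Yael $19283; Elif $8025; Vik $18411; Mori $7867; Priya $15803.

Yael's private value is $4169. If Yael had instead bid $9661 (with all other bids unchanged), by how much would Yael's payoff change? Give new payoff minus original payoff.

$14242

The highest bid among the other bidders is $18411; Yael's bid doesn't change that.
Original bid $19283: Yael is highest, pays the top rival bid $18411; payoff $4169 − $18411 = −$14242.
Alternative bid $9661: Yael is not highest (top rival bid is $18411); payoff $0.
Change in payoff = $0 − (−$14242) = $14242.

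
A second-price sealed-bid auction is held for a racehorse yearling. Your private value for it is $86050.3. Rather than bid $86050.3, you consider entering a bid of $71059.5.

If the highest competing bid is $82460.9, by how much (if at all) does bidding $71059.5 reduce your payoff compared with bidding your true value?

$3589.4

Bidding your value $86050.3: you win (since $86050.3 > $82460.9) and pay $82460.9. Payoff $3589.4.
Bidding $71059.5: you lose. Payoff $0.
The competing bid $82460.9 lies between your shaded bid and your value, so underbidding forfeits an item you could have won at a profitable price.
Loss from deviating = $3589.4 − ($0) = $3589.4.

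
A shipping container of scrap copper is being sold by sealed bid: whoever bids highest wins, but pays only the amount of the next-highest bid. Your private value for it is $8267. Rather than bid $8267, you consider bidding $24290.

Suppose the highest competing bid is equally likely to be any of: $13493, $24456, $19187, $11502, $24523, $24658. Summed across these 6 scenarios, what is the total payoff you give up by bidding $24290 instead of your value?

The deviation costs you only when the competing bid falls strictly between $8267 and $24290; elsewhere both bids give the same outcome.
$13493: truthful payoff $0, deviation payoff −$5226 → loss $5226.
$24456: outcomes coincide → loss $0.
$19187: truthful payoff $0, deviation payoff −$10920 → loss $10920.
$11502: truthful payoff $0, deviation payoff −$3235 → loss $3235.
$24523: outcomes coincide → loss $0.
$24658: outcomes coincide → loss $0.
Total loss = $5226 + $10920 + $3235 = $19381.

$19381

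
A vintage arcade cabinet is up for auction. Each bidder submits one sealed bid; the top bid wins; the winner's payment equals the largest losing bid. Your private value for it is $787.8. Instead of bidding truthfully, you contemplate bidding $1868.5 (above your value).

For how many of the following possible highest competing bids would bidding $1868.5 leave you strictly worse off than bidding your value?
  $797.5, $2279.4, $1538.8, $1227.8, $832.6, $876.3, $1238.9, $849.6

7

The deviation hurts exactly when the highest competing bid lies strictly between $787.8 and $1868.5 — overbidding then wins at a price above your value.
$797.5: inside the interval → strictly worse (loss $9.7).
$2279.4: above both → same outcome either way.
$1538.8: inside the interval → strictly worse (loss $751).
$1227.8: inside the interval → strictly worse (loss $440).
$832.6: inside the interval → strictly worse (loss $44.8).
$876.3: inside the interval → strictly worse (loss $88.5).
$1238.9: inside the interval → strictly worse (loss $451.1).
$849.6: inside the interval → strictly worse (loss $61.8).
Count: 7.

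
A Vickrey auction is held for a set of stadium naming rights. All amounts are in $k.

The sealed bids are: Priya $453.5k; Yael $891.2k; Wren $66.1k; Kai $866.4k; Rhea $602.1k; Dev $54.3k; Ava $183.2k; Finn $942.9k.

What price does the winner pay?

$891.2k

Highest bid: Finn at $942.9k, so Finn wins.
Second-highest bid: Yael at $891.2k — that is the price the winner pays.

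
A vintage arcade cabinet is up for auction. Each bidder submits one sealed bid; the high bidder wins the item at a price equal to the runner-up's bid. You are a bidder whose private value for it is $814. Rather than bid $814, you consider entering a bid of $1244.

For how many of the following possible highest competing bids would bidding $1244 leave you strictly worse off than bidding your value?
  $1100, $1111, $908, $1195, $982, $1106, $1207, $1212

The deviation hurts exactly when the highest competing bid lies strictly between $814 and $1244 — overbidding then wins at a price above your value.
$1100: inside the interval → strictly worse (loss $286).
$1111: inside the interval → strictly worse (loss $297).
$908: inside the interval → strictly worse (loss $94).
$1195: inside the interval → strictly worse (loss $381).
$982: inside the interval → strictly worse (loss $168).
$1106: inside the interval → strictly worse (loss $292).
$1207: inside the interval → strictly worse (loss $393).
$1212: inside the interval → strictly worse (loss $398).
Count: 8.

8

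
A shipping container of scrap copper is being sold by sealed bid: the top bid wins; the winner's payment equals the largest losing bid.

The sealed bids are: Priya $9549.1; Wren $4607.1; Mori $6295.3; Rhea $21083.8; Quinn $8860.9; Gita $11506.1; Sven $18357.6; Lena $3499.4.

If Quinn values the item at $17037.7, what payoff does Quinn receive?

$0

Highest bid: Rhea at $21083.8, so Rhea wins.
Second-highest bid: Sven at $18357.6 — that is the price the winner pays.
Quinn did not win, so Quinn pays nothing and receives nothing: payoff $0.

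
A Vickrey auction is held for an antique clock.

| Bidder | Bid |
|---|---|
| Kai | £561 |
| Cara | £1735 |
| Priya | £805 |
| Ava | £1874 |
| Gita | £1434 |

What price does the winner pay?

£1735

Highest bid: Ava at £1874, so Ava wins.
Second-highest bid: Cara at £1735 — that is the price the winner pays.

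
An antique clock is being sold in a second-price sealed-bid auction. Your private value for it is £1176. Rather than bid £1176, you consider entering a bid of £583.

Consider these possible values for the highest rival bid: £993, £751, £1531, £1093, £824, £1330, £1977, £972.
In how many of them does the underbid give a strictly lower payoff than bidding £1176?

5

The deviation hurts exactly when the highest competing bid lies strictly between £583 and £1176 — underbidding then forfeits a profitable win.
£993: inside the interval → strictly worse (loss £183).
£751: inside the interval → strictly worse (loss £425).
£1531: above both → same outcome either way.
£1093: inside the interval → strictly worse (loss £83).
£824: inside the interval → strictly worse (loss £352).
£1330: above both → same outcome either way.
£1977: above both → same outcome either way.
£972: inside the interval → strictly worse (loss £204).
Count: 5.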